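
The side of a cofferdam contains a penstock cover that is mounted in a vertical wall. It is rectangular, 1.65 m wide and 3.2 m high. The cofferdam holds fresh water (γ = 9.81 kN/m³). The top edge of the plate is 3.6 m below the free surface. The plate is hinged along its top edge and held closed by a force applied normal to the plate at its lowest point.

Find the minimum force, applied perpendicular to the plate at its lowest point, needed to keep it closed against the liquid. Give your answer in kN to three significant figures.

γ = 9.81 kN/m³.
The centroid lies 3.2/2 = 1.6 m below the top edge, so the centroid depth is h_c = 3.6 + 1.6 = 5.2 m.
A = 1.65 × 3.2 = 5.28 m².
Resultant F = γ·h_c·A = 9.81 × 5.2 × 5.28 = 269.343 kN.
I_c = b·h³/12 = 1.65 × 3.2³/12 = 4.5056 m⁴.
Centre of pressure: y_p = y_c + I_c/(y_c·A) = 5.2 + 4.5056/(5.2 × 5.28) = 5.2 + 0.164103 = 5.3641 m along the plane.
The resultant acts 1.6 + 0.164103 = 1.7641 m (along the plate) below the hinge at the top edge, so the moment about the hinge is M = F × 1.7641 = 269.343 × 1.7641 = 475.148 kN·m.
A normal force at the bottom, 3.2 m from the hinge, must supply this moment: P = 475.148/3.2 = 148.484 kN.

P ≈ 148 kN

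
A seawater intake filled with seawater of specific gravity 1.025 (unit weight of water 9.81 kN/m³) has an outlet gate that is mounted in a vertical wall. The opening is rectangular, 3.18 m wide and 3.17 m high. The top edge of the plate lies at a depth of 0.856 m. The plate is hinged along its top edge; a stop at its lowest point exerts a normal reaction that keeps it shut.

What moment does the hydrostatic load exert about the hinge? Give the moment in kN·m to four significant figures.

M ≈ 477.1 kN·m

γ = 1.025 × 9.81 = 10.05525 kN/m³.
The centroid lies 3.17/2 = 1.585 m below the top edge, so the centroid depth is h_c = 0.856 + 1.585 = 2.441 m.
A = 3.18 × 3.17 = 10.0806 m².
Resultant F = γ·h_c·A = 10.05525 × 2.441 × 10.0806 = 247.427 kN.
I_c = b·h³/12 = 3.18 × 3.17³/12 = 8.44158 m⁴.
Centre of pressure: y_p = y_c + I_c/(y_c·A) = 2.441 + 8.44158/(2.441 × 10.0806) = 2.441 + 0.34306 = 2.78406 m along the plane.
The resultant acts 1.585 + 0.34306 = 1.92806 m (along the plate) below the hinge at the top edge, so the moment about the hinge is M = F × 1.92806 = 247.427 × 1.92806 = 477.054 kN·m.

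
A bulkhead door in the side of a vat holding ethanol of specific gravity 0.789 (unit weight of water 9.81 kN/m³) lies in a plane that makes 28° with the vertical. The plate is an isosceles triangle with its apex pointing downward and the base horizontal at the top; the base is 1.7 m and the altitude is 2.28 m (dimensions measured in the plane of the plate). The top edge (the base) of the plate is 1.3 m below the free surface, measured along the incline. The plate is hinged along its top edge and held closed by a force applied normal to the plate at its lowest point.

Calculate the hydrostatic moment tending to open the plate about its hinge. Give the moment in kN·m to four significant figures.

M ≈ 24.56 kN·m

γ = 0.789 × 9.81 = 7.74009 kN/m³.
The plate makes 28° with the vertical, i.e. θ = 90° − 28° = 62° to the horizontal. Measuring y along the incline from the free-surface line, vertical depth h = y·sinθ with sinθ = 0.882948.
With the apex down, the centroid sits h/3 = 2.28/3 = 0.76 m below the base (the top edge), so y_c = 1.3 + 0.76 = 2.06 m and h_c = 2.06 × 0.882948 = 1.81887 m.
A = ½ × 1.7 × 2.28 = 1.938 m².
Resultant F = γ·h_c·A = 7.74009 × 1.81887 × 1.938 = 27.2836 kN.
I_c = b·h³/36 = 1.7 × 2.28³/36 = 0.559694 m⁴.
Centre of pressure: y_p = y_c + I_c/(y_c·A) = 2.06 + 0.559694/(2.06 × 1.938) = 2.06 + 0.140194 = 2.20019 m along the plane.
The resultant acts 0.76 + 0.140194 = 0.900194 m (along the plate) below the hinge at the top edge, so the moment about the hinge is M = F × 0.900194 = 27.2836 × 0.900194 = 24.5605 kN·m.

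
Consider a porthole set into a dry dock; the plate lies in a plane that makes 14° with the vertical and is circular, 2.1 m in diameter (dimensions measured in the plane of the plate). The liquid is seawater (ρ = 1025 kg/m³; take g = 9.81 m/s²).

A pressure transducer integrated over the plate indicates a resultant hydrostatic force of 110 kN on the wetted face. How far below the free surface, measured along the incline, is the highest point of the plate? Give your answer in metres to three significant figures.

y_top ≈ 2.21 m

γ = ρg = 1025 × 9.81 / 1000 = 10.05525 kN/m³.
A = π(1.05)² = 3.46361 m².
From F = γ·h_c·A, the centroid depth is h_c = 110/(10.05525 × 3.46361) = 3.15843 m.
The plate makes 14° with the vertical, i.e. θ = 90° − 14° = 76° to the horizontal. Measuring y along the incline from the free-surface line, vertical depth h = y·sinθ with sinθ = 0.970296.
Along the incline, y_c = h_c/sinθ = 3.15843/0.970296 = 3.25512 m.
The centroid is at the centre, 1.05 m below the top of the plate, so the highest point sits at y_top = 3.25512 − 1.05 = 2.20512 m along the incline.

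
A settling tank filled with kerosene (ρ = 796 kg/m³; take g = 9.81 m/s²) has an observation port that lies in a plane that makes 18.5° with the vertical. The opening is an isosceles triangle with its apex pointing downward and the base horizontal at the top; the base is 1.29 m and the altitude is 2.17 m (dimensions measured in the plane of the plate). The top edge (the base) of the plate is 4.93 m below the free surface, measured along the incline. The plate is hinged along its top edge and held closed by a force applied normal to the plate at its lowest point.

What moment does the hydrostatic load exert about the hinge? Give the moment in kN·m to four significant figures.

γ = ρg = 796 × 9.81 / 1000 = 7.80876 kN/m³.
The plate makes 18.5° with the vertical, i.e. θ = 90° − 18.5° = 71.5° to the horizontal. Measuring y along the incline from the free-surface line, vertical depth h = y·sinθ with sinθ = 0.948324.
With the apex down, the centroid sits h/3 = 2.17/3 = 0.723333 m below the base (the top edge), so y_c = 4.93 + 0.723333 = 5.65333 m and h_c = 5.65333 × 0.948324 = 5.36119 m.
A = ½ × 1.29 × 2.17 = 1.39965 m².
Resultant F = γ·h_c·A = 7.80876 × 5.36119 × 1.39965 = 58.5953 kN.
I_c = b·h³/36 = 1.29 × 2.17³/36 = 0.366156 m⁴.
Centre of pressure: y_p = y_c + I_c/(y_c·A) = 5.65333 + 0.366156/(5.65333 × 1.39965) = 5.65333 + 0.0462746 = 5.6996 m along the plane.
The resultant acts 0.723333 + 0.0462746 = 0.769608 m (along the plate) below the hinge at the top edge, so the moment about the hinge is M = F × 0.769608 = 58.5953 × 0.769608 = 45.0954 kN·m.

M ≈ 45.10 kN·m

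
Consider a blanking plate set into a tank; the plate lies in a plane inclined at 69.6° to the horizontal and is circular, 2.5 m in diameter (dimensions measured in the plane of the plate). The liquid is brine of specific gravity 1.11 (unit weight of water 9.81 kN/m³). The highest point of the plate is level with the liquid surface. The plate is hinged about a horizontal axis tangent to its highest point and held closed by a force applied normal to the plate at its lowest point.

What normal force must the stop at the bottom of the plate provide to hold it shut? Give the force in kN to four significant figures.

γ = 1.11 × 9.81 = 10.8891 kN/m³.
Let θ = 69.6° be the plate's angle to the horizontal; measure y along the incline from where the plane meets the free surface. Vertical depth h = y·sinθ with sinθ = 0.937282.
The centroid is at the centre, 1.25 m below the top of the plate, so y_c = 1.25 m and h_c = 1.25 × 0.937282 = 1.1716 m.
A = π(1.25)² = 4.90874 m².
Resultant F = γ·h_c·A = 10.8891 × 1.1716 × 4.90874 = 62.6241 kN.
I_c = πr⁴/4 = π × 1.25⁴/4 = 1.91748 m⁴.
Centre of pressure: y_p = y_c + I_c/(y_c·A) = 1.25 + 1.91748/(1.25 × 4.90874) = 1.25 + 0.312501 = 1.5625 m along the plane.
The resultant acts 1.25 + 0.312501 = 1.5625 m (along the plate) below the hinge at the top edge, so the moment about the hinge is M = F × 1.5625 = 62.6241 × 1.5625 = 97.8502 kN·m.
A normal force at the bottom, 2.5 m from the hinge, must supply this moment: P = 97.8502/2.5 = 39.1401 kN.

P ≈ 39.14 kN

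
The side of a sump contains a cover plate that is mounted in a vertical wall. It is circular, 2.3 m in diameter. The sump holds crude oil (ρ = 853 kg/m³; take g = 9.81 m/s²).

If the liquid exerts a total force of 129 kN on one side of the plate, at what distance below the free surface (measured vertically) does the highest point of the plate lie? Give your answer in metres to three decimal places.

d_top ≈ 2.560 m

γ = ρg = 853 × 9.81 / 1000 = 8.36793 kN/m³.
A = π(1.15)² = 4.15476 m².
From F = γ·h_c·A, the centroid depth is h_c = 129/(8.36793 × 4.15476) = 3.71044 m.
The centroid is at the centre, 1.15 m below the top of the plate, so the highest point sits at h_top = 3.71044 − 1.15 = 2.56044 m below the surface.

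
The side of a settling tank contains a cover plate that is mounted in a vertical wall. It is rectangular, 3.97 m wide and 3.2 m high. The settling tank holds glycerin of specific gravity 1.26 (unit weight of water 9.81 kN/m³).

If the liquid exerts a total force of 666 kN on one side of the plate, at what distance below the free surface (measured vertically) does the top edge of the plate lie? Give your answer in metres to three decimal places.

γ = 1.26 × 9.81 = 12.3606 kN/m³.
A = 3.97 × 3.2 = 12.704 m².
From F = γ·h_c·A, the centroid depth is h_c = 666/(12.3606 × 12.704) = 4.24125 m.
The centroid lies 3.2/2 = 1.6 m below the top edge, so the top edge sits at h_top = 4.24125 − 1.6 = 2.64125 m below the surface.

d_top ≈ 2.641 m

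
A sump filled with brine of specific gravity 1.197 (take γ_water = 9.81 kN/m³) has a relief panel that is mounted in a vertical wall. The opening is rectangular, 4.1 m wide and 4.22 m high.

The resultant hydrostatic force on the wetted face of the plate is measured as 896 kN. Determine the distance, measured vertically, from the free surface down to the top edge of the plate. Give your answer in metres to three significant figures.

γ = 1.197 × 9.81 = 11.74257 kN/m³.
A = 4.1 × 4.22 = 17.302 m².
From F = γ·h_c·A, the centroid depth is h_c = 896/(11.74257 × 17.302) = 4.4101 m.
The centroid lies 4.22/2 = 2.11 m below the top edge, so the top edge sits at h_top = 4.4101 − 2.11 = 2.3001 m below the surface.

d_top ≈ 2.30 m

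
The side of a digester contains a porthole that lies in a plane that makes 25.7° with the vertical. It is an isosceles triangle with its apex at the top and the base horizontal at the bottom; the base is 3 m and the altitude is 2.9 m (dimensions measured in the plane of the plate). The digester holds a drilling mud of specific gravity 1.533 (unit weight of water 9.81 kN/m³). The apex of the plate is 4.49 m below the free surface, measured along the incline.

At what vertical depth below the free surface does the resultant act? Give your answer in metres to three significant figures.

γ = 1.533 × 9.81 = 15.03873 kN/m³.
The plate makes 25.7° with the vertical, i.e. θ = 90° − 25.7° = 64.3° to the horizontal. Measuring y along the incline from the free-surface line, vertical depth h = y·sinθ with sinθ = 0.901077.
With the apex up, the centroid sits 2h/3 = 2 × 2.9/3 = 1.93333 m below the apex, so y_c = 4.49 + 1.93333 = 6.42333 m and h_c = 6.42333 × 0.901077 = 5.78791 m.
A = ½ × 3 × 2.9 = 4.35 m².
Resultant F = γ·h_c·A = 15.03873 × 5.78791 × 4.35 = 378.636 kN.
I_c = b·h³/36 = 3 × 2.9³/36 = 2.03242 m⁴.
Centre of pressure: y_p = y_c + I_c/(y_c·A) = 6.42333 + 2.03242/(6.42333 × 4.35) = 6.42333 + 0.0727384 = 6.49607 m along the plane.
Vertically, h_p = y_p·sinθ = 6.49607 × 0.901077 = 5.85346 m.

h_p = 5.85 m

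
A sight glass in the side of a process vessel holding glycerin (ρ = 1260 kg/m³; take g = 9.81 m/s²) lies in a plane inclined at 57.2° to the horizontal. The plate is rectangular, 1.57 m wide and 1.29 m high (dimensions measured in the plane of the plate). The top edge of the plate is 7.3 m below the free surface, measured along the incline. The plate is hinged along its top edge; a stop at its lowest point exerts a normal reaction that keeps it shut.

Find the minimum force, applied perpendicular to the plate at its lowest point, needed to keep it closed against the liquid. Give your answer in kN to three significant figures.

P ≈ 85.9 kN

γ = ρg = 1260 × 9.81 / 1000 = 12.3606 kN/m³.
Let θ = 57.2° be the plate's angle to the horizontal; measure y along the incline from where the plane meets the free surface. Vertical depth h = y·sinθ with sinθ = 0.840567.
The centroid lies 1.29/2 = 0.645 m below the top edge, so y_c = 7.3 + 0.645 = 7.945 m and h_c = 7.945 × 0.840567 = 6.6783 m.
A = 1.57 × 1.29 = 2.0253 m².
Resultant F = γ·h_c·A = 12.3606 × 6.6783 × 2.0253 = 167.184 kN.
I_c = b·h³/12 = 1.57 × 1.29³/12 = 0.280858 m⁴.
Centre of pressure: y_p = y_c + I_c/(y_c·A) = 7.945 + 0.280858/(7.945 × 2.0253) = 7.945 + 0.0174543 = 7.96245 m along the plane.
The resultant acts 0.645 + 0.0174543 = 0.662454 m (along the plate) below the hinge at the top edge, so the moment about the hinge is M = F × 0.662454 = 167.184 × 0.662454 = 110.752 kN·m.
A normal force at the bottom, 1.29 m from the hinge, must supply this moment: P = 110.752/1.29 = 85.8543 kN.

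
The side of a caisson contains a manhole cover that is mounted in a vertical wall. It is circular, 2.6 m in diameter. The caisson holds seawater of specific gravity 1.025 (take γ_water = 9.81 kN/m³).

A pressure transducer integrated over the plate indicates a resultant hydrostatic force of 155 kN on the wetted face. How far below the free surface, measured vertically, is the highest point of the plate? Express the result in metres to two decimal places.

γ = 1.025 × 9.81 = 10.05525 kN/m³.
A = π(1.3)² = 5.30929 m².
From F = γ·h_c·A, the centroid depth is h_c = 155/(10.05525 × 5.30929) = 2.90337 m.
The centroid is at the centre, 1.3 m below the top of the plate, so the highest point sits at h_top = 2.90337 − 1.3 = 1.60337 m below the surface.

d_top ≈ 1.60 m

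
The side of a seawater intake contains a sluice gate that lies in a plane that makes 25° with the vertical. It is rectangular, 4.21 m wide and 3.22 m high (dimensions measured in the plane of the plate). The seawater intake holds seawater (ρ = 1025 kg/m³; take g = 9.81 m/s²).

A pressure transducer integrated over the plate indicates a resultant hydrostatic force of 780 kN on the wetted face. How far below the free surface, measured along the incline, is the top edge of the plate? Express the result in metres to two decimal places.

γ = ρg = 1025 × 9.81 / 1000 = 10.05525 kN/m³.
A = 4.21 × 3.22 = 13.5562 m².
From F = γ·h_c·A, the centroid depth is h_c = 780/(10.05525 × 13.5562) = 5.72221 m.
The plate makes 25° with the vertical, i.e. θ = 90° − 25° = 65° to the horizontal. Measuring y along the incline from the free-surface line, vertical depth h = y·sinθ with sinθ = 0.906308.
Along the incline, y_c = h_c/sinθ = 5.72221/0.906308 = 6.31376 m.
The centroid lies 3.22/2 = 1.61 m below the top edge, so the top edge sits at y_top = 6.31376 − 1.61 = 4.70376 m along the incline.

y_top ≈ 4.70 m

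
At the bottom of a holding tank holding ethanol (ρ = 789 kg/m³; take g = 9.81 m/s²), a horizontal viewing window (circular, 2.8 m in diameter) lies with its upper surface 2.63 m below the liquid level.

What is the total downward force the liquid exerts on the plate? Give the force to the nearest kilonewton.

F ≈ 125 kN

γ = ρg = 789 × 9.81 / 1000 = 7.74009 kN/m³.
The plate is horizontal, so pressure is uniform at p = γ·h = 7.74009 × 2.63 = 20.3564 kN/m².
A = π(1.4)² = 6.15752 m².
F = p·A = 20.3564 × 6.15752 = 125.345 kN.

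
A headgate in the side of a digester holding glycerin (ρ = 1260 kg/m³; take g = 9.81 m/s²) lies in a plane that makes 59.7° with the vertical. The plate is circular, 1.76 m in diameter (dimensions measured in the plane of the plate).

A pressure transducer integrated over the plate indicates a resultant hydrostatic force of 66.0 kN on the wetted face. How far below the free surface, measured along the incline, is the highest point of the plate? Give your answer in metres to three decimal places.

y_top ≈ 3.470 m

γ = ρg = 1260 × 9.81 / 1000 = 12.3606 kN/m³.
A = π(0.88)² = 2.43285 m².
From F = γ·h_c·A, the centroid depth is h_c = 66.0/(12.3606 × 2.43285) = 2.19477 m.
The plate makes 59.7° with the vertical, i.e. θ = 90° − 59.7° = 30.3° to the horizontal. Measuring y along the incline from the free-surface line, vertical depth h = y·sinθ with sinθ = 0.504528.
Along the incline, y_c = h_c/sinθ = 2.19477/0.504528 = 4.35015 m.
The centroid is at the centre, 0.88 m below the top of the plate, so the highest point sits at y_top = 4.35015 − 0.88 = 3.47015 m along the incline.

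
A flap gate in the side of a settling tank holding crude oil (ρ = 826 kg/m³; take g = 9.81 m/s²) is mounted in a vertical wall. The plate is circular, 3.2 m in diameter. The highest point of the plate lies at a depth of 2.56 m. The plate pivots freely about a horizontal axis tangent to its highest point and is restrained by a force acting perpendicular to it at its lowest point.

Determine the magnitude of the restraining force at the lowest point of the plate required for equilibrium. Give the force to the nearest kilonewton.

γ = ρg = 826 × 9.81 / 1000 = 8.10306 kN/m³.
The centroid is at the centre, 1.6 m below the top of the plate, so the centroid depth is h_c = 2.56 + 1.6 = 4.16 m.
A = π(1.6)² = 8.04248 m².
Resultant F = γ·h_c·A = 8.10306 × 4.16 × 8.04248 = 271.102 kN.
I_c = πr⁴/4 = π × 1.6⁴/4 = 5.14719 m⁴.
Centre of pressure: y_p = y_c + I_c/(y_c·A) = 4.16 + 5.14719/(4.16 × 8.04248) = 4.16 + 0.153846 = 4.31385 m along the plane.
The resultant acts 1.6 + 0.153846 = 1.75385 m (along the plate) below the hinge at the top edge, so the moment about the hinge is M = F × 1.75385 = 271.102 × 1.75385 = 475.472 kN·m.
A normal force at the bottom, 3.2 m from the hinge, must supply this moment: P = 475.472/3.2 = 148.585 kN.

P ≈ 149 kN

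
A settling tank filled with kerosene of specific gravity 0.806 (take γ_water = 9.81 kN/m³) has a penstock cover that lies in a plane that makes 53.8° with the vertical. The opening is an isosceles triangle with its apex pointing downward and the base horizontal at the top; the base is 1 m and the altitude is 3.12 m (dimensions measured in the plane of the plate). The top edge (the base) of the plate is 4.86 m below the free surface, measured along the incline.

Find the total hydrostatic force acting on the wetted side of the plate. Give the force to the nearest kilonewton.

F ≈ 43 kN

γ = 0.806 × 9.81 = 7.90686 kN/m³.
The plate makes 53.8° with the vertical, i.e. θ = 90° − 53.8° = 36.2° to the horizontal. Measuring y along the incline from the free-surface line, vertical depth h = y·sinθ with sinθ = 0.590606.
With the apex down, the centroid sits h/3 = 3.12/3 = 1.04 m below the base (the top edge), so y_c = 4.86 + 1.04 = 5.9 m and h_c = 5.9 × 0.590606 = 3.48458 m.
A = ½ × 1 × 3.12 = 1.56 m².
Resultant F = γ·h_c·A = 7.90686 × 3.48458 × 1.56 = 42.9813 kN.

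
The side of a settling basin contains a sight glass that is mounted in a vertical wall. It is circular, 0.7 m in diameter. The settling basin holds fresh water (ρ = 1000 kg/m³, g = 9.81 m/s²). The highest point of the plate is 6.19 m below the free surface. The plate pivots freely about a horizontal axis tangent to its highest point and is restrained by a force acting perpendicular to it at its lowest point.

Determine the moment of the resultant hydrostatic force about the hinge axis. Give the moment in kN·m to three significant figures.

M ≈ 8.76 kN·m

γ = ρg = 1000 × 9.81 = 9810 N/m³ = 9.81 kN/m³.
The centroid is at the centre, 0.35 m below the top of the plate, so the centroid depth is h_c = 6.19 + 0.35 = 6.54 m.
A = π(0.35)² = 0.384845 m².
Resultant F = γ·h_c·A = 9.81 × 6.54 × 0.384845 = 24.6907 kN.
I_c = πr⁴/4 = π × 0.35⁴/4 = 0.0117859 m⁴.
Centre of pressure: y_p = y_c + I_c/(y_c·A) = 6.54 + 0.0117859/(6.54 × 0.384845) = 6.54 + 0.00468273 = 6.54468 m along the plane.
The resultant acts 0.35 + 0.00468273 = 0.354683 m (along the plate) below the hinge at the top edge, so the moment about the hinge is M = F × 0.354683 = 24.6907 × 0.354683 = 8.75737 kN·m.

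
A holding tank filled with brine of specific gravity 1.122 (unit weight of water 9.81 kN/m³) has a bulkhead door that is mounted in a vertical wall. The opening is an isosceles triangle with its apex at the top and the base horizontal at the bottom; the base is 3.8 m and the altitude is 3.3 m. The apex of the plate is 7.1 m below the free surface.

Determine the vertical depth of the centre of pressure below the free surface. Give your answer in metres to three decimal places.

γ = 1.122 × 9.81 = 11.00682 kN/m³.
With the apex up, the centroid sits 2h/3 = 2 × 3.3/3 = 2.2 m below the apex, so the centroid depth is h_c = 7.1 + 2.2 = 9.3 m.
A = ½ × 3.8 × 3.3 = 6.27 m².
Resultant F = γ·h_c·A = 11.00682 × 9.3 × 6.27 = 641.819 kN.
I_c = b·h³/36 = 3.8 × 3.3³/36 = 3.79335 m⁴.
Centre of pressure: y_p = y_c + I_c/(y_c·A) = 9.3 + 3.79335/(9.3 × 6.27) = 9.3 + 0.0650538 = 9.36505 m along the plane.

h_p = 9.365 m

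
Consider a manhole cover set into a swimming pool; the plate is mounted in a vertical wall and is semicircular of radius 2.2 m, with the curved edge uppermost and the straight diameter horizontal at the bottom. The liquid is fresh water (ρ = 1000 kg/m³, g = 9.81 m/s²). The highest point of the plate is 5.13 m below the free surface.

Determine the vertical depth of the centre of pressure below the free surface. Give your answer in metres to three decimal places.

h_p = 6.449 m

γ = ρg = 1000 × 9.81 = 9810 N/m³ = 9.81 kN/m³.
The centroid lies 4r/(3π) = 0.933709 m above the diameter, so r − 4r/(3π) = 2.2 − 0.933709 = 1.26629 m below the topmost point, so the centroid depth is h_c = 5.13 + 1.26629 = 6.39629 m.
A = πr²/2 = π × 2.2²/2 = 7.60265 m².
Resultant F = γ·h_c·A = 9.81 × 6.39629 × 7.60265 = 477.048 kN.
I_c = (π/8 − 8/(9π))·r⁴ = 0.109757 × 2.2⁴ = 2.57112 m⁴.
Centre of pressure: y_p = y_c + I_c/(y_c·A) = 6.39629 + 2.57112/(6.39629 × 7.60265) = 6.39629 + 0.0528724 = 6.44916 m along the plane.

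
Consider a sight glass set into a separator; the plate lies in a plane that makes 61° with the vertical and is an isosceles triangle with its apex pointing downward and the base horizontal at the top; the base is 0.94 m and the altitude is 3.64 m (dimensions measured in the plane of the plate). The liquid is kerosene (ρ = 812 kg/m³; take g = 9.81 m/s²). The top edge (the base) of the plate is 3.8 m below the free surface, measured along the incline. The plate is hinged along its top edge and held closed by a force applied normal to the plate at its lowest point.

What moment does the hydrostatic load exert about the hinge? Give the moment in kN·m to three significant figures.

γ = ρg = 812 × 9.81 / 1000 = 7.96572 kN/m³.
The plate makes 61° with the vertical, i.e. θ = 90° − 61° = 29° to the horizontal. Measuring y along the incline from the free-surface line, vertical depth h = y·sinθ with sinθ = 0.484810.
With the apex down, the centroid sits h/3 = 3.64/3 = 1.21333 m below the base (the top edge), so y_c = 3.8 + 1.21333 = 5.01333 m and h_c = 5.01333 × 0.484810 = 2.43051 m.
A = ½ × 0.94 × 3.64 = 1.7108 m².
Resultant F = γ·h_c·A = 7.96572 × 2.43051 × 1.7108 = 33.1224 kN.
I_c = b·h³/36 = 0.94 × 3.64³/36 = 1.2593 m⁴.
Centre of pressure: y_p = y_c + I_c/(y_c·A) = 5.01333 + 1.2593/(5.01333 × 1.7108) = 5.01333 + 0.146826 = 5.16016 m along the plane.
The resultant acts 1.21333 + 0.146826 = 1.36016 m (along the plate) below the hinge at the top edge, so the moment about the hinge is M = F × 1.36016 = 33.1224 × 1.36016 = 45.0518 kN·m.

M ≈ 45.1 kN·m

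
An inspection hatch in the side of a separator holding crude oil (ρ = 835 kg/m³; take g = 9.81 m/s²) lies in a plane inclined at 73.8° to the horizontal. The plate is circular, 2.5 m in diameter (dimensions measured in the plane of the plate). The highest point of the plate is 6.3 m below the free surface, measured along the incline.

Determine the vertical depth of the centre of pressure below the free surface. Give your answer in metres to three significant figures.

γ = ρg = 835 × 9.81 / 1000 = 8.19135 kN/m³.
Let θ = 73.8° be the plate's angle to the horizontal; measure y along the incline from where the plane meets the free surface. Vertical depth h = y·sinθ with sinθ = 0.960294.
The centroid is at the centre, 1.25 m below the top of the plate, so y_c = 6.3 + 1.25 = 7.55 m and h_c = 7.55 × 0.960294 = 7.25022 m.
A = π(1.25)² = 4.90874 m².
Resultant F = γ·h_c·A = 8.19135 × 7.25022 × 4.90874 = 291.526 kN.
I_c = πr⁴/4 = π × 1.25⁴/4 = 1.91748 m⁴.
Centre of pressure: y_p = y_c + I_c/(y_c·A) = 7.55 + 1.91748/(7.55 × 4.90874) = 7.55 + 0.0517385 = 7.60174 m along the plane.
Vertically, h_p = y_p·sinθ = 7.60174 × 0.960294 = 7.29991 m.

h_p = 7.30 m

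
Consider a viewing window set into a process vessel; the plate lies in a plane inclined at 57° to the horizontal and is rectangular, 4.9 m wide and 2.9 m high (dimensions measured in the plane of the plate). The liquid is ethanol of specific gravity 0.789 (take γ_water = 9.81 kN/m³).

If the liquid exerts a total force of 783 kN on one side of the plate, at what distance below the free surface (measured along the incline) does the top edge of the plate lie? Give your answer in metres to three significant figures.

γ = 0.789 × 9.81 = 7.74009 kN/m³.
A = 4.9 × 2.9 = 14.21 m².
From F = γ·h_c·A, the centroid depth is h_c = 783/(7.74009 × 14.21) = 7.11904 m.
Let θ = 57° be the plate's angle to the horizontal; measure y along the incline from where the plane meets the free surface. Vertical depth h = y·sinθ with sinθ = 0.838671.
Along the incline, y_c = h_c/sinθ = 7.11904/0.838671 = 8.48848 m.
The centroid lies 2.9/2 = 1.45 m below the top edge, so the top edge sits at y_top = 8.48848 − 1.45 = 7.03848 m along the incline.

y_top ≈ 7.04 m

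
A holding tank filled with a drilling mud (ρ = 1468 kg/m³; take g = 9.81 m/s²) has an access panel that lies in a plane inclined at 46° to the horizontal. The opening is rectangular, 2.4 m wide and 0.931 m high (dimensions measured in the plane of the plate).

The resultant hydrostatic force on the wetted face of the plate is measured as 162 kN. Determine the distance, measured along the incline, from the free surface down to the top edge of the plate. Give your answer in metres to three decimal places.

y_top ≈ 6.533 m

γ = ρg = 1468 × 9.81 / 1000 = 14.40108 kN/m³.
A = 2.4 × 0.931 = 2.2344 m².
From F = γ·h_c·A, the centroid depth is h_c = 162/(14.40108 × 2.2344) = 5.03453 m.
Let θ = 46° be the plate's angle to the horizontal; measure y along the incline from where the plane meets the free surface. Vertical depth h = y·sinθ with sinθ = 0.719340.
Along the incline, y_c = h_c/sinθ = 5.03453/0.719340 = 6.99882 m.
The centroid lies 0.931/2 = 0.4655 m below the top edge, so the top edge sits at y_top = 6.99882 − 0.4655 = 6.53332 m along the incline.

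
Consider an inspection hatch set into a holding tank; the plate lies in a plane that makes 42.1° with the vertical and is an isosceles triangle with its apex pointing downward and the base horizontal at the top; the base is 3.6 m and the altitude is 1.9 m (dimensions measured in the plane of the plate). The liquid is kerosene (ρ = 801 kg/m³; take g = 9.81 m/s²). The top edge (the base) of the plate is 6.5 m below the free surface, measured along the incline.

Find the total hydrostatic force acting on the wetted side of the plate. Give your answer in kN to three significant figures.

γ = ρg = 801 × 9.81 / 1000 = 7.85781 kN/m³.
The plate makes 42.1° with the vertical, i.e. θ = 90° − 42.1° = 47.9° to the horizontal. Measuring y along the incline from the free-surface line, vertical depth h = y·sinθ with sinθ = 0.741976.
With the apex down, the centroid sits h/3 = 1.9/3 = 0.633333 m below the base (the top edge), so y_c = 6.5 + 0.633333 = 7.13333 m and h_c = 7.13333 × 0.741976 = 5.29276 m.
A = ½ × 3.6 × 1.9 = 3.42 m².
Resultant F = γ·h_c·A = 7.85781 × 5.29276 × 3.42 = 142.236 kN.

F ≈ 142 kN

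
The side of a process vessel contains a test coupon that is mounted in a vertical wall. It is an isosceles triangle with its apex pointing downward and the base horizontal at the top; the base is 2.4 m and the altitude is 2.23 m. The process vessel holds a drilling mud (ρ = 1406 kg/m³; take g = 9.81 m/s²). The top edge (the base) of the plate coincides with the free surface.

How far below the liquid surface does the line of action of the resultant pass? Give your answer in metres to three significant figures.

h_p = 1.12 m

γ = ρg = 1406 × 9.81 / 1000 = 13.79286 kN/m³.
With the apex down, the centroid sits h/3 = 2.23/3 = 0.743333 m below the base (the top edge), so the centroid depth is h_c = 0.743333 m.
A = ½ × 2.4 × 2.23 = 2.676 m².
Resultant F = γ·h_c·A = 13.79286 × 0.743333 × 2.676 = 27.4362 kN.
I_c = b·h³/36 = 2.4 × 2.23³/36 = 0.739304 m⁴.
Centre of pressure: y_p = y_c + I_c/(y_c·A) = 0.743333 + 0.739304/(0.743333 × 2.676) = 0.743333 + 0.371667 = 1.115 m along the plane.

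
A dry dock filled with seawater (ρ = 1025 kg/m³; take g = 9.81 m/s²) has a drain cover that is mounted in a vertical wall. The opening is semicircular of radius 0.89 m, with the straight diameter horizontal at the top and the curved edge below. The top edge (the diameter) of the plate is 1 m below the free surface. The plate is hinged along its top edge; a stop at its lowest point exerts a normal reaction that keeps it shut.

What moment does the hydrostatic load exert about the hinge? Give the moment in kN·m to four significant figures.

γ = ρg = 1025 × 9.81 / 1000 = 10.05525 kN/m³.
The centroid of a semicircle lies 4r/(3π) = 0.377728 m from the diameter, here below the top edge, so the centroid depth is h_c = 1 + 0.377728 = 1.37773 m.
A = πr²/2 = π × 0.89²/2 = 1.24423 m².
Resultant F = γ·h_c·A = 10.05525 × 1.37773 × 1.24423 = 17.2368 kN.
I_c = (π/8 − 8/(9π))·r⁴ = 0.109757 × 0.89⁴ = 0.068864 m⁴.
Centre of pressure: y_p = y_c + I_c/(y_c·A) = 1.37773 + 0.068864/(1.37773 × 1.24423) = 1.37773 + 0.0401724 = 1.4179 m along the plane.
The resultant acts 0.377728 + 0.0401724 = 0.4179 m (along the plate) below the hinge at the top edge, so the moment about the hinge is M = F × 0.4179 = 17.2368 × 0.4179 = 7.20326 kN·m.

M ≈ 7.203 kN·m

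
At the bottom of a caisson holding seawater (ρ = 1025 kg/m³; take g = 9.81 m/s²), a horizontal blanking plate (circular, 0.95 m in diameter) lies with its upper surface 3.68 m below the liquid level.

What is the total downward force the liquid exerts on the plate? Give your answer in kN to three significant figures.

F ≈ 26.2 kN

γ = ρg = 1025 × 9.81 / 1000 = 10.05525 kN/m³.
The plate is horizontal, so pressure is uniform at p = γ·h = 10.05525 × 3.68 = 37.0033 kN/m².
A = π(0.475)² = 0.708822 m².
F = p·A = 37.0033 × 0.708822 = 26.2288 kN.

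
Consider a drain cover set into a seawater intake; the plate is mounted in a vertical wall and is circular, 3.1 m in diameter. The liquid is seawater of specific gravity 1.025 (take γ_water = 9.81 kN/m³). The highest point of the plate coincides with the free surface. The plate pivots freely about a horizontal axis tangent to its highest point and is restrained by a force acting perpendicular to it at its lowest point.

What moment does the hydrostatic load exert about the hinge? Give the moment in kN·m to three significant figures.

γ = 1.025 × 9.81 = 10.05525 kN/m³.
The centroid is at the centre, 1.55 m below the top of the plate, so the centroid depth is h_c = 1.55 m.
A = π(1.55)² = 7.54768 m².
Resultant F = γ·h_c·A = 10.05525 × 1.55 × 7.54768 = 117.635 kN.
I_c = πr⁴/4 = π × 1.55⁴/4 = 4.53332 m⁴.
Centre of pressure: y_p = y_c + I_c/(y_c·A) = 1.55 + 4.53332/(1.55 × 7.54768) = 1.55 + 0.3875 = 1.9375 m along the plane.
The resultant acts 1.55 + 0.3875 = 1.9375 m (along the plate) below the hinge at the top edge, so the moment about the hinge is M = F × 1.9375 = 117.635 × 1.9375 = 227.918 kN·m.

M ≈ 228 kN·m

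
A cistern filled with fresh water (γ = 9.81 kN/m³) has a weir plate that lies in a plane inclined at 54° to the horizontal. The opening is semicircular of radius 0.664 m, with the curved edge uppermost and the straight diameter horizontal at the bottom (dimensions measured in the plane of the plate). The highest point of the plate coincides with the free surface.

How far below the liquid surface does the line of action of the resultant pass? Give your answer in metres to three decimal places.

h_p = 0.374 m

γ = 9.81 kN/m³.
Let θ = 54° be the plate's angle to the horizontal; measure y along the incline from where the plane meets the free surface. Vertical depth h = y·sinθ with sinθ = 0.809017.
The centroid lies 4r/(3π) = 0.28181 m above the diameter, so r − 4r/(3π) = 0.664 − 0.28181 = 0.38219 m below the topmost point, so y_c = 0.38219 m and h_c = 0.38219 × 0.809017 = 0.309198 m.
A = πr²/2 = π × 0.664²/2 = 0.692558 m².
Resultant F = γ·h_c·A = 9.81 × 0.309198 × 0.692558 = 2.10069 kN.
I_c = (π/8 − 8/(9π))·r⁴ = 0.109757 × 0.664⁴ = 0.0213356 m⁴.
Centre of pressure: y_p = y_c + I_c/(y_c·A) = 0.38219 + 0.0213356/(0.38219 × 0.692558) = 0.38219 + 0.0806064 = 0.462796 m along the plane.
Vertically, h_p = y_p·sinθ = 0.462796 × 0.809017 = 0.37441 m.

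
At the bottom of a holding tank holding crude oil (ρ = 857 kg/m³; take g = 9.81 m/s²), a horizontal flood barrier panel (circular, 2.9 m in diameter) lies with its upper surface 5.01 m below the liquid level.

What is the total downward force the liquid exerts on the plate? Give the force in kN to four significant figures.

F ≈ 278.2 kN

γ = ρg = 857 × 9.81 / 1000 = 8.40717 kN/m³.
The plate is horizontal, so pressure is uniform at p = γ·h = 8.40717 × 5.01 = 42.1199 kN/m².
A = π(1.45)² = 6.6052 m².
F = p·A = 42.1199 × 6.6052 = 278.21 kN.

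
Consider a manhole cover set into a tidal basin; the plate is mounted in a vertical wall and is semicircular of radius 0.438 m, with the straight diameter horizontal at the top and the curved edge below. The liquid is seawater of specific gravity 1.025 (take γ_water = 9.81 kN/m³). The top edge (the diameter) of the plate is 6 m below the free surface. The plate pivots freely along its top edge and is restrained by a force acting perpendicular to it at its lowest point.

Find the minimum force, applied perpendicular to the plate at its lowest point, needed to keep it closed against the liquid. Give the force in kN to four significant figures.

P ≈ 8.048 kN

γ = 1.025 × 9.81 = 10.05525 kN/m³.
The centroid of a semicircle lies 4r/(3π) = 0.185893 m from the diameter, here below the top edge, so the centroid depth is h_c = 6 + 0.185893 = 6.18589 m.
A = πr²/2 = π × 0.438²/2 = 0.301348 m².
Resultant F = γ·h_c·A = 10.05525 × 6.18589 × 0.301348 = 18.744 kN.
I_c = (π/8 − 8/(9π))·r⁴ = 0.109757 × 0.438⁴ = 0.00403951 m⁴.
Centre of pressure: y_p = y_c + I_c/(y_c·A) = 6.18589 + 0.00403951/(6.18589 × 0.301348) = 6.18589 + 0.002167 = 6.18806 m along the plane.
The resultant acts 0.185893 + 0.002167 = 0.18806 m (along the plate) below the hinge at the top edge, so the moment about the hinge is M = F × 0.18806 = 18.744 × 0.18806 = 3.525 kN·m.
A normal force at the bottom, 0.438 m from the hinge, must supply this moment: P = 3.525/0.438 = 8.04795 kN.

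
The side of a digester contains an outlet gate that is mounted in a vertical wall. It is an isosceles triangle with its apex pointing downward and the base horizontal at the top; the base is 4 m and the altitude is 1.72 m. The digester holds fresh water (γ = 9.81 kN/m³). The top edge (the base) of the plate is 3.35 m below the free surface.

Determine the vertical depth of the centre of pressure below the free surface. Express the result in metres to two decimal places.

γ = 9.81 kN/m³.
With the apex down, the centroid sits h/3 = 1.72/3 = 0.573333 m below the base (the top edge), so the centroid depth is h_c = 3.35 + 0.573333 = 3.92333 m.
A = ½ × 4 × 1.72 = 3.44 m².
Resultant F = γ·h_c·A = 9.81 × 3.92333 × 3.44 = 132.398 kN.
I_c = b·h³/36 = 4 × 1.72³/36 = 0.565383 m⁴.
Centre of pressure: y_p = y_c + I_c/(y_c·A) = 3.92333 + 0.565383/(3.92333 × 3.44) = 3.92333 + 0.0418918 = 3.96522 m along the plane.

h_p = 3.97 m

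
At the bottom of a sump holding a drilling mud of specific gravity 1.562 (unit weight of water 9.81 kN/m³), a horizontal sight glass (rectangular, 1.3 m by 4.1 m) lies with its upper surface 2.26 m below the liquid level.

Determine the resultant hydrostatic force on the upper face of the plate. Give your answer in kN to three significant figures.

F ≈ 185 kN

γ = 1.562 × 9.81 = 15.32322 kN/m³.
The plate is horizontal, so pressure is uniform at p = γ·h = 15.32322 × 2.26 = 34.6305 kN/m².
A = 1.3 × 4.1 = 5.33 m².
F = p·A = 34.6305 × 5.33 = 184.581 kN.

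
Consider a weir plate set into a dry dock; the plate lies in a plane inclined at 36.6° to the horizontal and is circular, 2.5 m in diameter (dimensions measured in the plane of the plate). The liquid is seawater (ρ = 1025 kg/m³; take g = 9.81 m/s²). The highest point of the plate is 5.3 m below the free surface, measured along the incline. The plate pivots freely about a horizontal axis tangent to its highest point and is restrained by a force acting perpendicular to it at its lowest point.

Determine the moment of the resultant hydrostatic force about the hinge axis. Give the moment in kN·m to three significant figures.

γ = ρg = 1025 × 9.81 / 1000 = 10.05525 kN/m³.
Let θ = 36.6° be the plate's angle to the horizontal; measure y along the incline from where the plane meets the free surface. Vertical depth h = y·sinθ with sinθ = 0.596225.
The centroid is at the centre, 1.25 m below the top of the plate, so y_c = 5.3 + 1.25 = 6.55 m and h_c = 6.55 × 0.596225 = 3.90527 m.
A = π(1.25)² = 4.90874 m².
Resultant F = γ·h_c·A = 10.05525 × 3.90527 × 4.90874 = 192.759 kN.
I_c = πr⁴/4 = π × 1.25⁴/4 = 1.91748 m⁴.
Centre of pressure: y_p = y_c + I_c/(y_c·A) = 6.55 + 1.91748/(6.55 × 4.90874) = 6.55 + 0.0596375 = 6.60964 m along the plane.
The resultant acts 1.25 + 0.0596375 = 1.30964 m (along the plate) below the hinge at the top edge, so the moment about the hinge is M = F × 1.30964 = 192.759 × 1.30964 = 252.445 kN·m.

M ≈ 252 kN·m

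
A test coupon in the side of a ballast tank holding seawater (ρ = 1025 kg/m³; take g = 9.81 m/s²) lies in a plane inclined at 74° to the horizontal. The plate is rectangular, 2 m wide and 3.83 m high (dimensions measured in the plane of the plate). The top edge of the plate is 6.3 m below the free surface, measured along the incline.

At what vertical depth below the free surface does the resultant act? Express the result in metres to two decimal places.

γ = ρg = 1025 × 9.81 / 1000 = 10.05525 kN/m³.
Let θ = 74° be the plate's angle to the horizontal; measure y along the incline from where the plane meets the free surface. Vertical depth h = y·sinθ with sinθ = 0.961262.
The centroid lies 3.83/2 = 1.915 m below the top edge, so y_c = 6.3 + 1.915 = 8.215 m and h_c = 8.215 × 0.961262 = 7.89677 m.
A = 2 × 3.83 = 7.66 m².
Resultant F = γ·h_c·A = 10.05525 × 7.89677 × 7.66 = 608.235 kN.
I_c = b·h³/12 = 2 × 3.83³/12 = 9.36365 m⁴.
Centre of pressure: y_p = y_c + I_c/(y_c·A) = 8.215 + 9.36365/(8.215 × 7.66) = 8.215 + 0.148802 = 8.3638 m along the plane.
Vertically, h_p = y_p·sinθ = 8.3638 × 0.961262 = 8.0398 m.

h_p = 8.04 m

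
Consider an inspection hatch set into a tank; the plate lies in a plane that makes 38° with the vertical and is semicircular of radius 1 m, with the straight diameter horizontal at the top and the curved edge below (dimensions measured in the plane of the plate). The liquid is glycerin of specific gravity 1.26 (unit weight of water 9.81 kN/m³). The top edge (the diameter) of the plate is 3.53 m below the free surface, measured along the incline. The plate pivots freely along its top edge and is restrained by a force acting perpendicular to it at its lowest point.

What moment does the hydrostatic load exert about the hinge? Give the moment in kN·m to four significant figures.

M ≈ 26.75 kN·m

γ = 1.26 × 9.81 = 12.3606 kN/m³.
The plate makes 38° with the vertical, i.e. θ = 90° − 38° = 52° to the horizontal. Measuring y along the incline from the free-surface line, vertical depth h = y·sinθ with sinθ = 0.788011.
The centroid of a semicircle lies 4r/(3π) = 0.424413 m from the diameter, here below the top edge, so y_c = 3.53 + 0.424413 = 3.95441 m and h_c = 3.95441 × 0.788011 = 3.11612 m.
A = πr²/2 = π × 1²/2 = 1.5708 m².
Resultant F = γ·h_c·A = 12.3606 × 3.11612 × 1.5708 = 60.5027 kN.
I_c = (π/8 − 8/(9π))·r⁴ = 0.109757 × 1⁴ = 0.109757 m⁴.
Centre of pressure: y_p = y_c + I_c/(y_c·A) = 3.95441 + 0.109757/(3.95441 × 1.5708) = 3.95441 + 0.0176697 = 3.97208 m along the plane.
The resultant acts 0.424413 + 0.0176697 = 0.442083 m (along the plate) below the hinge at the top edge, so the moment about the hinge is M = F × 0.442083 = 60.5027 × 0.442083 = 26.7472 kN·m.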